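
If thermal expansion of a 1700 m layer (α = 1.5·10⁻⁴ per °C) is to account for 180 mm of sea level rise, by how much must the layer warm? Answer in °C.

ΔT = Δh/(αH) = 0.18 / (1.5×10⁻⁴ × 1700) ≈ 0.7059 °C

about 0.706 °C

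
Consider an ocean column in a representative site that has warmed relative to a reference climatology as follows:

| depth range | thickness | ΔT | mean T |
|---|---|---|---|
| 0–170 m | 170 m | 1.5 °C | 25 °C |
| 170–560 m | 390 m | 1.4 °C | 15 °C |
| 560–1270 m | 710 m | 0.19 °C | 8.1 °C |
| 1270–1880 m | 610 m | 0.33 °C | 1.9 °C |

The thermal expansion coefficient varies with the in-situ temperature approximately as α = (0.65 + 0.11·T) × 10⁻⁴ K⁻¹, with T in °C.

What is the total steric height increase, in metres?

0.250 m

Layer 1: α = (0.65 + 0.11×25)×10⁻⁴ = 3.4×10⁻⁴ K⁻¹
Layer 2: α = (0.65 + 0.11×15)×10⁻⁴ = 2.3×10⁻⁴ K⁻¹
Layer 3: α = (0.65 + 0.11×8.1)×10⁻⁴ = 1.541×10⁻⁴ K⁻¹
Layer 4: α = (0.65 + 0.11×1.9)×10⁻⁴ = 0.859×10⁻⁴ K⁻¹
3.4×10⁻⁴ × 1.5 × 170 = 0.08670 m
Layer 2: 2.3×10⁻⁴ × 1.4 × 390 = 0.12558 m
560–1270 m: 710 × 0.19 × 1.541×10⁻⁴ = 0.02078809 m
1270–1880 m: 0.859×10⁻⁴ × 610 × 0.33 = 0.01729167 m
Δh = 0.08670 + 0.12558 + 0.02078809 + 0.01729167 = 0.25035976 m ≈ 0.250 m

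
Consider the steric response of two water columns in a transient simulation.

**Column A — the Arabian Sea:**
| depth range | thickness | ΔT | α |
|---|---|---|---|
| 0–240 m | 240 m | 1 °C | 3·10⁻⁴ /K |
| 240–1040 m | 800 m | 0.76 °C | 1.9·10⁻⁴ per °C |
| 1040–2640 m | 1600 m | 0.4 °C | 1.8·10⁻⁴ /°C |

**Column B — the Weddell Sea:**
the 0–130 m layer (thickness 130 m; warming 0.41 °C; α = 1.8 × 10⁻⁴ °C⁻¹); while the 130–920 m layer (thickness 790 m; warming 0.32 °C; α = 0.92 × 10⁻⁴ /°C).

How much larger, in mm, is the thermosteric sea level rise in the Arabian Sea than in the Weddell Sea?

270 mm larger

A 0–240 m: 1 × 240 × 3×10⁻⁴ = 0.07200 m
A 800 × 0.76 × 1.9×10⁻⁴ = 0.11552 m
A 1040–2640 m: 1600 × 1.8×10⁻⁴ × 0.4 = 0.11520 m
A total: 0.30272 m
B 0–130 m: 130 × 1.8×10⁻⁴ × 0.41 = 0.009594 m
B 0.32 × 0.92×10⁻⁴ × 790 = 0.0232576 m
B total: 0.0328516 m
Difference: 0.30272 − 0.0328516 = 0.2698684 m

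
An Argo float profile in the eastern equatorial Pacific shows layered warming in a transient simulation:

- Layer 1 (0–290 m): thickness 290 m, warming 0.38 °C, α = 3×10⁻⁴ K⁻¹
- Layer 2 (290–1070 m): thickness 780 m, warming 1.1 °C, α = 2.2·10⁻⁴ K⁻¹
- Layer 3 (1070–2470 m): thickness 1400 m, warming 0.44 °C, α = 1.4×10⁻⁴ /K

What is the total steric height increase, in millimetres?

3×10⁻⁴ × 290 × 0.38 = 0.03306 m
780 × 2.2×10⁻⁴ × 1.1 = 0.18876 m
1070–2470 m: 1400 × 0.44 × 1.4×10⁻⁴ = 0.08624 m
Δh = 0.03306 + 0.18876 + 0.08624 = 0.30806 m

about 308 mm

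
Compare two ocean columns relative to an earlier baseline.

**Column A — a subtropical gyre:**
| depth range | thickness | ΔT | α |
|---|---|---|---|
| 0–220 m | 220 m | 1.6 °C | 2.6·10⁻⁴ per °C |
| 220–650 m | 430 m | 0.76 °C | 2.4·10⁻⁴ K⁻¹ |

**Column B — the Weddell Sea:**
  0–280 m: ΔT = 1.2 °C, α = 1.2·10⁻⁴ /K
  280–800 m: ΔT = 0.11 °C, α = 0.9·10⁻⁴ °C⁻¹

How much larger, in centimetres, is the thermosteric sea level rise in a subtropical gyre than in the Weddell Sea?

A 220 × 1.6 × 2.6×10⁻⁴ = 0.09152 m
A 0.76 × 430 × 2.4×10⁻⁴ = 0.078432 m
A total: 0.169952 m
B 0–280 m: 280 × 1.2 × 1.2×10⁻⁴ = 0.04032 m
B Layer 2: 0.11 × 520 × 0.9×10⁻⁴ = 0.005148 m
B total: 0.045468 m
Difference: 0.169952 − 0.045468 = 0.124484 m

Δh_A − Δh_B ≈ 12 cm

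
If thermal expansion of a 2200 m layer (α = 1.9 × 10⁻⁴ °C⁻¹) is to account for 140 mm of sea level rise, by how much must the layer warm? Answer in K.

ΔT = Δh/(αH) = 0.14 / (1.9×10⁻⁴ × 2200) ≈ 0.3349 K

0.335 K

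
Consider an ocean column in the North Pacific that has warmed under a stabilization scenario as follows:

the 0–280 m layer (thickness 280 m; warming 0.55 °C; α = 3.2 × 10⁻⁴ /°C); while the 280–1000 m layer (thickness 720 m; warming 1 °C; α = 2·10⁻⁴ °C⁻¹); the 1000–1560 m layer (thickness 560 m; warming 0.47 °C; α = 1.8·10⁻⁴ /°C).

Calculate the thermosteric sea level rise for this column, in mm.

241 mm

Layer 1: 280 × 3.2×10⁻⁴ × 0.55 = 0.04928 m
280–1000 m: 720 × 1 × 2×10⁻⁴ = 0.14400 m
Layer 3: 1.8×10⁻⁴ × 0.47 × 560 = 0.047376 m
Δh = 0.04928 + 0.14400 + 0.047376 = 0.240656 m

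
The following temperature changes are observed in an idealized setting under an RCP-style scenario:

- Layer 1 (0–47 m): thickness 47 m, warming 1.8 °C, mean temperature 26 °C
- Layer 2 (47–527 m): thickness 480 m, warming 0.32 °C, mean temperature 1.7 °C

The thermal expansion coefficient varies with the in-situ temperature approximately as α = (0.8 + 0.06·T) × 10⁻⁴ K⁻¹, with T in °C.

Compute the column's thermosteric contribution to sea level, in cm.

Layer 1: α = (0.8 + 0.06×26)×10⁻⁴ = 2.36×10⁻⁴ K⁻¹
Layer 2: α = (0.8 + 0.06×1.7)×10⁻⁴ = 0.902×10⁻⁴ K⁻¹
2.36×10⁻⁴ × 47 × 1.8 = 0.0199656 m
47–527 m: 480 × 0.32 × 0.902×10⁻⁴ = 0.01385472 m
Δh = 0.0199656 + 0.01385472 = 0.03382032 m

about 3.38 cm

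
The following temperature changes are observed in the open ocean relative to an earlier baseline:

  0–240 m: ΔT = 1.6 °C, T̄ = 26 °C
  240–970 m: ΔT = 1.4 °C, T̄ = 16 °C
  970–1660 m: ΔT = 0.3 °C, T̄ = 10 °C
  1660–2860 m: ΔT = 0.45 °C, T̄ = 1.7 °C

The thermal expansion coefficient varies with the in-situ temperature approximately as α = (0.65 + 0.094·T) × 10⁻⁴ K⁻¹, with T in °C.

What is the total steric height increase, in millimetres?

416 mm of thermosteric rise

Layer 1: α = (0.65 + 0.094×26)×10⁻⁴ = 3.094×10⁻⁴ K⁻¹
Layer 2: α = (0.65 + 0.094×16)×10⁻⁴ = 2.154×10⁻⁴ K⁻¹
Layer 3: α = (0.65 + 0.094×10)×10⁻⁴ = 1.59×10⁻⁴ K⁻¹
Layer 4: α = (0.65 + 0.094×1.7)×10⁻⁴ = 0.8098×10⁻⁴ K⁻¹
3.094×10⁻⁴ × 1.6 × 240 = 0.1188096 m
730 × 2.154×10⁻⁴ × 1.4 = 0.2201388 m
Layer 3: 0.3 × 690 × 1.59×10⁻⁴ = 0.032913 m
Layer 4: 0.45 × 1200 × 0.8098×10⁻⁴ = 0.0437292 m
Δh = 0.1188096 + 0.2201388 + 0.032913 + 0.0437292 = 0.4155906 m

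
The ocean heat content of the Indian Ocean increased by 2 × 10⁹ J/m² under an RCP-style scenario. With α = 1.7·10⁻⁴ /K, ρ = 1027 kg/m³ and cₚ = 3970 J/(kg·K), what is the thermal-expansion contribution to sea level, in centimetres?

Δh = αQ/(ρcₚ) = 1.7×10⁻⁴ × 2×10⁹ / (1027 × 3970) ≈ 0.083391 m

Δh ≈ 8.34 cm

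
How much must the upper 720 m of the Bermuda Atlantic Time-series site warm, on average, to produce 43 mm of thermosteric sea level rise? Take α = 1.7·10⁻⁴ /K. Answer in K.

about 0.351 K

ΔT = Δh/(αH) = 0.043 / (1.7×10⁻⁴ × 720) ≈ 0.3513 K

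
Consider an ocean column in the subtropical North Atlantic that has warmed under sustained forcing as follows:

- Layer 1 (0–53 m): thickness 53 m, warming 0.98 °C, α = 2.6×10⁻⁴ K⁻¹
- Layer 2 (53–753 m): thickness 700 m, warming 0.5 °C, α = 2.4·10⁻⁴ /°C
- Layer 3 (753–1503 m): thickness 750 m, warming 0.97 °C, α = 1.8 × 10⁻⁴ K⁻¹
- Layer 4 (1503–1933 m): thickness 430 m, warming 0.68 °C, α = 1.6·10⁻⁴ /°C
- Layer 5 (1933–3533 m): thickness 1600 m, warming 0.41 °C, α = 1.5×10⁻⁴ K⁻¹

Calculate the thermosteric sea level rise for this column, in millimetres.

2.6×10⁻⁴ × 0.98 × 53 = 0.0135044 m
53–753 m: 2.4×10⁻⁴ × 700 × 0.5 = 0.08400 m
750 × 1.8×10⁻⁴ × 0.97 = 0.13095 m
Layer 4: 430 × 0.68 × 1.6×10⁻⁴ = 0.046784 m
1933–3533 m: 0.41 × 1600 × 1.5×10⁻⁴ = 0.09840 m
Δh = 0.0135044 + 0.08400 + 0.13095 + 0.046784 + 0.09840 = 0.3736384 m

Δh = 374 mm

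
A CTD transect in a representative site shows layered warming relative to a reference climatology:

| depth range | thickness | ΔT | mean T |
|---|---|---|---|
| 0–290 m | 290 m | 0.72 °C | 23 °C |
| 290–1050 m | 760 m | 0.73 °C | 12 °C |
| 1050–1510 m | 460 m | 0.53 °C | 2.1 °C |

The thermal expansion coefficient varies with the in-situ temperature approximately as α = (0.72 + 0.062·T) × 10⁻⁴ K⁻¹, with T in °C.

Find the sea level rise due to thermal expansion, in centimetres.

14.7 cm

Layer 1: α = (0.72 + 0.062×23)×10⁻⁴ = 2.146×10⁻⁴ K⁻¹
Layer 2: α = (0.72 + 0.062×12)×10⁻⁴ = 1.464×10⁻⁴ K⁻¹
Layer 3: α = (0.72 + 0.062×2.1)×10⁻⁴ = 0.8502×10⁻⁴ K⁻¹
0–290 m: 2.146×10⁻⁴ × 290 × 0.72 = 0.04480848 m
Layer 2: 760 × 1.464×10⁻⁴ × 0.73 = 0.08122272 m
1050–1510 m: 0.53 × 0.8502×10⁻⁴ × 460 = 0.020727876 m
Δh = 0.04480848 + 0.08122272 + 0.020727876 = 0.146759076 m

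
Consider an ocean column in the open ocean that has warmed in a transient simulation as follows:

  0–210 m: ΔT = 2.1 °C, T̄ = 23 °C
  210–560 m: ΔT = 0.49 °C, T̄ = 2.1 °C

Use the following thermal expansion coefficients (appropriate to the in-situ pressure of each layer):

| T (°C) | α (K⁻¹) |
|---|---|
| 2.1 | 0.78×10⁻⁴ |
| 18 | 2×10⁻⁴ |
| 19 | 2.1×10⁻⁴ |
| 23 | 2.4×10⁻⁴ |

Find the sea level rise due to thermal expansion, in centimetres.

Layer 1 at 23 °C → α = 2.4×10⁻⁴ K⁻¹
Layer 2 at 2.1 °C → α = 0.78×10⁻⁴ K⁻¹
Layer 1: 2.1 × 210 × 2.4×10⁻⁴ = 0.10584 m
Layer 2: 0.49 × 0.78×10⁻⁴ × 350 = 0.013377 m
Δh = 0.10584 + 0.013377 = 0.119217 m

12 cm of thermosteric rise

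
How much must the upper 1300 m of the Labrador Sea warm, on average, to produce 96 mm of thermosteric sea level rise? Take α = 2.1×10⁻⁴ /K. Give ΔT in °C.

ΔT = Δh/(αH) = 0.096 / (2.1×10⁻⁴ × 1300) ≈ 0.3516 °C

0.352 °C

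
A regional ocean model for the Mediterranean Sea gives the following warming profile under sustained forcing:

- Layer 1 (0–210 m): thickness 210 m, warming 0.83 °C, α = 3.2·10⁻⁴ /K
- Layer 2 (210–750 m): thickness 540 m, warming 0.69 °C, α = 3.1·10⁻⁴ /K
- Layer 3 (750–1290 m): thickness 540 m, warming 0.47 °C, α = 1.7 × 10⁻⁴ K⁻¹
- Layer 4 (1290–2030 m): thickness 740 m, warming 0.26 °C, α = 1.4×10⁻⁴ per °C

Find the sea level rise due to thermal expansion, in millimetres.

0–210 m: 210 × 0.83 × 3.2×10⁻⁴ = 0.055776 m
Layer 2: 3.1×10⁻⁴ × 0.69 × 540 = 0.115506 m
0.47 × 1.7×10⁻⁴ × 540 = 0.043146 m
Layer 4: 0.26 × 1.4×10⁻⁴ × 740 = 0.026936 m
Δh = 0.055776 + 0.115506 + 0.043146 + 0.026936 = 0.241364 m ≈ 240 mm

about 240 mm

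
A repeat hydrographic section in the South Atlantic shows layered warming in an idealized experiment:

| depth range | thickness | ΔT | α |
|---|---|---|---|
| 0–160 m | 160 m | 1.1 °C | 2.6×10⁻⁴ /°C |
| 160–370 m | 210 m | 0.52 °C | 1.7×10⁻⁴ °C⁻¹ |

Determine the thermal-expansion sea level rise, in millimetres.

0–160 m: 1.1 × 160 × 2.6×10⁻⁴ = 0.04576 m
160–370 m: 1.7×10⁻⁴ × 0.52 × 210 = 0.018564 m
Δh = 0.04576 + 0.018564 = 0.064324 m

64 mm of thermosteric rise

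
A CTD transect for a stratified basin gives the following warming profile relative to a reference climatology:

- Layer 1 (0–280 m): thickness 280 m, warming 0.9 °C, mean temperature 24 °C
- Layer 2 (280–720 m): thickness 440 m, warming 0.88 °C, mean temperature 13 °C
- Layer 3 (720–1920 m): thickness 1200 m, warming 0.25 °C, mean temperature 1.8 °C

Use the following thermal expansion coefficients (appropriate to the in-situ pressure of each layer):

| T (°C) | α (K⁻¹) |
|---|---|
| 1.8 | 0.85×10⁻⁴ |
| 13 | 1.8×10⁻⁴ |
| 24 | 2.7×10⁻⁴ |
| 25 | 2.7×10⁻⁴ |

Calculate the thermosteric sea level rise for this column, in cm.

Layer 1 at 24 °C → α = 2.7×10⁻⁴ K⁻¹
Layer 2 at 13 °C → α = 1.8×10⁻⁴ K⁻¹
Layer 3 at 1.8 °C → α = 0.85×10⁻⁴ K⁻¹
Layer 1: 0.9 × 280 × 2.7×10⁻⁴ = 0.06804 m
280–720 m: 0.88 × 1.8×10⁻⁴ × 440 = 0.069696 m
720–1920 m: 1200 × 0.25 × 0.85×10⁻⁴ = 0.02550 m
Δh = 0.06804 + 0.069696 + 0.02550 = 0.163236 m ≈ 16.3 cm

about 16.3 cm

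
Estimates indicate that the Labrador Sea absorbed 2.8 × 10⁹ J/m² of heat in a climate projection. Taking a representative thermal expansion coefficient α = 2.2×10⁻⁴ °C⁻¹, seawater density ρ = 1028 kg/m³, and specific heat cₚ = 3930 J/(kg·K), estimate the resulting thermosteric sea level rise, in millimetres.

152 mm of thermosteric rise

Δh = αQ/(ρcₚ) = 2.2×10⁻⁴ × 2.8×10⁹ / (1028 × 3930) ≈ 0.15247 m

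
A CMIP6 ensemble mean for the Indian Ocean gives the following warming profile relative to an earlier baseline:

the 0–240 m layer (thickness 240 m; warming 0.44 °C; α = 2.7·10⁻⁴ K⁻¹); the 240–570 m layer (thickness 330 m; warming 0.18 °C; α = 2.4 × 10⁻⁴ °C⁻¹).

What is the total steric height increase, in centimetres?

4.3 cm of thermosteric rise

0–240 m: 2.7×10⁻⁴ × 240 × 0.44 = 0.028512 m
Layer 2: 0.18 × 330 × 2.4×10⁻⁴ = 0.014256 m
Δh = 0.028512 + 0.014256 = 0.042768 m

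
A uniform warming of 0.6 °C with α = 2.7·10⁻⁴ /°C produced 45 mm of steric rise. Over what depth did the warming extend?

H = Δh/(αΔT) = 0.045 / (2.7×10⁻⁴ × 0.6) ≈ 277.8 m

about 280 m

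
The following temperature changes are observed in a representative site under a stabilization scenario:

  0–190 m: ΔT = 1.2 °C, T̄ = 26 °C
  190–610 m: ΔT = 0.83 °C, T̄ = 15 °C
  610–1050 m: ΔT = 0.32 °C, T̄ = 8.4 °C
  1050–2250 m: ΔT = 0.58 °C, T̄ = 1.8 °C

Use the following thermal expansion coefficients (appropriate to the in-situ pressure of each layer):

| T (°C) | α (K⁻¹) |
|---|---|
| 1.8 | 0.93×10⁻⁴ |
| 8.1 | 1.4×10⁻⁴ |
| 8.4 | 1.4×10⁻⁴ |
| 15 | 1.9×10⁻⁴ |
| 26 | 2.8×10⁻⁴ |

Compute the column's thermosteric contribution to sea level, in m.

0.215 m of thermosteric rise

Layer 1 at 26 °C → α = 2.8×10⁻⁴ K⁻¹
Layer 2 at 15 °C → α = 1.9×10⁻⁴ K⁻¹
Layer 3 at 8.4 °C → α = 1.4×10⁻⁴ K⁻¹
Layer 4 at 1.8 °C → α = 0.93×10⁻⁴ K⁻¹
190 × 1.2 × 2.8×10⁻⁴ = 0.06384 m
Layer 2: 420 × 0.83 × 1.9×10⁻⁴ = 0.066234 m
Layer 3: 440 × 0.32 × 1.4×10⁻⁴ = 0.019712 m
1050–2250 m: 0.93×10⁻⁴ × 1200 × 0.58 = 0.064728 m
Δh = 0.06384 + 0.066234 + 0.019712 + 0.064728 = 0.214514 m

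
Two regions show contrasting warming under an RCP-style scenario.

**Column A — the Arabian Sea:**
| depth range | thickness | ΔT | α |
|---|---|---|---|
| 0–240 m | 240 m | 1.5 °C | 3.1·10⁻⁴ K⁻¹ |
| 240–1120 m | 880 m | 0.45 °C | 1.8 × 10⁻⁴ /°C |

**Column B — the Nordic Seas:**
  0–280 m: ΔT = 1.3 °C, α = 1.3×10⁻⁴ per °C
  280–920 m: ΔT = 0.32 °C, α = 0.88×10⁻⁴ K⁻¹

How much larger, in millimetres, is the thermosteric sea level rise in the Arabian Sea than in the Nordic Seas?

A 0–240 m: 240 × 3.1×10⁻⁴ × 1.5 = 0.11160 m
A 880 × 0.45 × 1.8×10⁻⁴ = 0.07128 m
A total: 0.18288 m
B 0–280 m: 1.3 × 280 × 1.3×10⁻⁴ = 0.04732 m
B 280–920 m: 640 × 0.88×10⁻⁴ × 0.32 = 0.0180224 m
B total: 0.0653424 m
Difference: 0.18288 − 0.0653424 = 0.1175376 m

Δh_A − Δh_B ≈ 118 mm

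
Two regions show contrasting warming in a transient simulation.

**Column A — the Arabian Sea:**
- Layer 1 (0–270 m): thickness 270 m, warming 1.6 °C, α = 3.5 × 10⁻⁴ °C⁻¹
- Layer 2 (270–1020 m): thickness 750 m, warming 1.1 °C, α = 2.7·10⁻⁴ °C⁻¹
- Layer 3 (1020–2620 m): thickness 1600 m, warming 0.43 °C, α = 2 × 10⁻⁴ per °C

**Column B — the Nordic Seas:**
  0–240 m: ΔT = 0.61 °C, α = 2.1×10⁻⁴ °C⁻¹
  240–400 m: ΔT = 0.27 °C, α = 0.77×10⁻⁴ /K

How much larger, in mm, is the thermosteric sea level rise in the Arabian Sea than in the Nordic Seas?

477 mm

A 1.6 × 270 × 3.5×10⁻⁴ = 0.15120 m
A Layer 2: 2.7×10⁻⁴ × 1.1 × 750 = 0.22275 m
A Layer 3: 2×10⁻⁴ × 0.43 × 1600 = 0.13760 m
A total: 0.51155 m
B 0–240 m: 0.61 × 240 × 2.1×10⁻⁴ = 0.030744 m
B Layer 2: 0.77×10⁻⁴ × 0.27 × 160 = 0.0033264 m
B total: 0.0340704 m
Difference: 0.51155 − 0.0340704 = 0.4774796 m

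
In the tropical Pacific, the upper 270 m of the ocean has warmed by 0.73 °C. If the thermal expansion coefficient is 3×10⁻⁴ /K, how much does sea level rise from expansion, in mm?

Δh = αΔT·H = 3×10⁻⁴ × 0.73 × 270 = 0.05913 m

about 59.1 mm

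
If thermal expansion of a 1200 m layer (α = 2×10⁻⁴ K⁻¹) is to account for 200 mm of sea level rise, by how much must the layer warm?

ΔT ≈ 0.833 °C

ΔT = Δh/(αH) = 0.2 / (2×10⁻⁴ × 1200) ≈ 0.8333 °C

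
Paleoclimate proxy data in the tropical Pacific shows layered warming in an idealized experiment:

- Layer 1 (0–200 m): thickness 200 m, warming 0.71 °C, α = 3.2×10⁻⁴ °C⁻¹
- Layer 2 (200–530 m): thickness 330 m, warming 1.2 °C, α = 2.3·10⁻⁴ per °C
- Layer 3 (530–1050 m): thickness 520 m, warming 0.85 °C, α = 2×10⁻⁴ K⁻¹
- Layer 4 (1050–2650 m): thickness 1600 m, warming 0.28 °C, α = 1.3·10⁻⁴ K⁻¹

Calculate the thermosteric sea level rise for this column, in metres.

Δh = 0.283 m

0.71 × 3.2×10⁻⁴ × 200 = 0.04544 m
Layer 2: 330 × 1.2 × 2.3×10⁻⁴ = 0.09108 m
530–1050 m: 2×10⁻⁴ × 0.85 × 520 = 0.08840 m
1.3×10⁻⁴ × 0.28 × 1600 = 0.05824 m
Δh = 0.04544 + 0.09108 + 0.08840 + 0.05824 = 0.28316 m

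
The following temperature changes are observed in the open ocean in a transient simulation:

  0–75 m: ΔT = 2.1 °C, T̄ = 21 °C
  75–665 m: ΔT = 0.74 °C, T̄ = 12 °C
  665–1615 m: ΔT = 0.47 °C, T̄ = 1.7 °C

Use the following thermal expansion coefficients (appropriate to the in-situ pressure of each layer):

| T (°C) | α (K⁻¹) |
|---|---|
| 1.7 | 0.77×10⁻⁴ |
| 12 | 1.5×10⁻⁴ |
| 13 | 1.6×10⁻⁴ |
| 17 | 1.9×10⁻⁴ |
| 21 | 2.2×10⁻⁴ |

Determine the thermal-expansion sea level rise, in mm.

Layer 1 at 21 °C → α = 2.2×10⁻⁴ K⁻¹
Layer 2 at 12 °C → α = 1.5×10⁻⁴ K⁻¹
Layer 3 at 1.7 °C → α = 0.77×10⁻⁴ K⁻¹
2.2×10⁻⁴ × 75 × 2.1 = 0.03465 m
75–665 m: 1.5×10⁻⁴ × 0.74 × 590 = 0.06549 m
665–1615 m: 0.77×10⁻⁴ × 950 × 0.47 = 0.0343805 m
Δh = 0.03465 + 0.06549 + 0.0343805 = 0.1345205 m ≈ 130 mm

130 mm of thermosteric rise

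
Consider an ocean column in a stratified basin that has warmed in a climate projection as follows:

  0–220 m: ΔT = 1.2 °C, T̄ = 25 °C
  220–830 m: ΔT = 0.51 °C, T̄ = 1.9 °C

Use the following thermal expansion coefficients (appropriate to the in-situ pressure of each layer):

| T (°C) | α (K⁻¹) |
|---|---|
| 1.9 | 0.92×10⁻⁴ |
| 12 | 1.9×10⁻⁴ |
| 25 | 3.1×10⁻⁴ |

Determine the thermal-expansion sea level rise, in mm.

Δh ≈ 110 mm

Layer 1 at 25 °C → α = 3.1×10⁻⁴ K⁻¹
Layer 2 at 1.9 °C → α = 0.92×10⁻⁴ K⁻¹
Layer 1: 220 × 1.2 × 3.1×10⁻⁴ = 0.08184 m
610 × 0.92×10⁻⁴ × 0.51 = 0.0286212 m
Δh = 0.08184 + 0.0286212 = 0.1104612 m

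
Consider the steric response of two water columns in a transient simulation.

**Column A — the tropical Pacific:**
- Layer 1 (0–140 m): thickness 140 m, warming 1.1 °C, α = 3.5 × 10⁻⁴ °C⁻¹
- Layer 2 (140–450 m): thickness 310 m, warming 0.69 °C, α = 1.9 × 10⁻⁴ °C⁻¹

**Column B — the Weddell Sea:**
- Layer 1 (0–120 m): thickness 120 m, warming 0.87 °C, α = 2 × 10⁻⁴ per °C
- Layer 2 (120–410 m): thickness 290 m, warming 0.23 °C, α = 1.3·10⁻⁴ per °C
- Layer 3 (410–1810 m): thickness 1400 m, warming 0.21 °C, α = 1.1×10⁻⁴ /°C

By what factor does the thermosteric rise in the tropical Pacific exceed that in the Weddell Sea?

1.5

A Layer 1: 1.1 × 140 × 3.5×10⁻⁴ = 0.05390 m
A Layer 2: 1.9×10⁻⁴ × 0.69 × 310 = 0.040641 m
A total: 0.094541 m
B 0–120 m: 0.87 × 2×10⁻⁴ × 120 = 0.02088 m
B 120–410 m: 0.23 × 290 × 1.3×10⁻⁴ = 0.008671 m
B 1400 × 1.1×10⁻⁴ × 0.21 = 0.03234 m
B total: 0.061891 m
Ratio: 0.094541 / 0.061891 ≈ 1.528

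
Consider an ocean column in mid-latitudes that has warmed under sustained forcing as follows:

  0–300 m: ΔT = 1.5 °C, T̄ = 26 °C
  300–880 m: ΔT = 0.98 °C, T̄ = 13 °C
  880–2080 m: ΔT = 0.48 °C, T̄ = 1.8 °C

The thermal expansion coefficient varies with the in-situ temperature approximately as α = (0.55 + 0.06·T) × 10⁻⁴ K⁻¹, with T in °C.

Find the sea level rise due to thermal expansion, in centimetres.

Layer 1: α = (0.55 + 0.06×26)×10⁻⁴ = 2.11×10⁻⁴ K⁻¹
Layer 2: α = (0.55 + 0.06×13)×10⁻⁴ = 1.33×10⁻⁴ K⁻¹
Layer 3: α = (0.55 + 0.06×1.8)×10⁻⁴ = 0.658×10⁻⁴ K⁻¹
300 × 1.5 × 2.11×10⁻⁴ = 0.09495 m
580 × 0.98 × 1.33×10⁻⁴ = 0.0755972 m
880–2080 m: 0.658×10⁻⁴ × 0.48 × 1200 = 0.0379008 m
Δh = 0.09495 + 0.0755972 + 0.0379008 = 0.208448 m ≈ 20.8 cm

Δh = 20.8 cm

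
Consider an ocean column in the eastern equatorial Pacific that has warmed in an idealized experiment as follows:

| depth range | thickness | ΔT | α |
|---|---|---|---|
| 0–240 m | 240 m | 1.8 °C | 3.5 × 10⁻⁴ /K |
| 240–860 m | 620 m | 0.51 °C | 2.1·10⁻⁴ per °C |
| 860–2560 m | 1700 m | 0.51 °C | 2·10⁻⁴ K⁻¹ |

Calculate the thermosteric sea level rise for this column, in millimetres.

0–240 m: 240 × 1.8 × 3.5×10⁻⁴ = 0.15120 m
240–860 m: 620 × 2.1×10⁻⁴ × 0.51 = 0.066402 m
Layer 3: 0.51 × 2×10⁻⁴ × 1700 = 0.17340 m
Δh = 0.15120 + 0.066402 + 0.17340 = 0.391002 m

390 mm of thermosteric rise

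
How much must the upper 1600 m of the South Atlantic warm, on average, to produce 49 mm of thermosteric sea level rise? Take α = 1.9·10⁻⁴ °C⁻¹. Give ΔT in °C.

0.161 °C

ΔT = Δh/(αH) = 0.049 / (1.9×10⁻⁴ × 1600) ≈ 0.1612 °C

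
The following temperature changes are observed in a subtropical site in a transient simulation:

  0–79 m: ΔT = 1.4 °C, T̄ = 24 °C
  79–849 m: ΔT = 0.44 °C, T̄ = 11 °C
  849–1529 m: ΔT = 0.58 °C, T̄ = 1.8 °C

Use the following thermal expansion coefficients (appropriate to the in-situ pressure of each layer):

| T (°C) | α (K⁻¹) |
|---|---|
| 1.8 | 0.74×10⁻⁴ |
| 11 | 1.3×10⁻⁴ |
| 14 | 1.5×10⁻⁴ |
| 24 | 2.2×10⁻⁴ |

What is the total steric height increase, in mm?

Δh = 97.6 mm

Layer 1 at 24 °C → α = 2.2×10⁻⁴ K⁻¹
Layer 2 at 11 °C → α = 1.3×10⁻⁴ K⁻¹
Layer 3 at 1.8 °C → α = 0.74×10⁻⁴ K⁻¹
Layer 1: 2.2×10⁻⁴ × 79 × 1.4 = 0.024332 m
Layer 2: 770 × 0.44 × 1.3×10⁻⁴ = 0.044044 m
849–1529 m: 0.74×10⁻⁴ × 680 × 0.58 = 0.0291856 m
Δh = 0.024332 + 0.044044 + 0.0291856 = 0.0975616 m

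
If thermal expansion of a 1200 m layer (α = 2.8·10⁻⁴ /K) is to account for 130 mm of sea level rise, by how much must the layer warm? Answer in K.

0.387 K

ΔT = Δh/(αH) = 0.13 / (2.8×10⁻⁴ × 1200) ≈ 0.3869 K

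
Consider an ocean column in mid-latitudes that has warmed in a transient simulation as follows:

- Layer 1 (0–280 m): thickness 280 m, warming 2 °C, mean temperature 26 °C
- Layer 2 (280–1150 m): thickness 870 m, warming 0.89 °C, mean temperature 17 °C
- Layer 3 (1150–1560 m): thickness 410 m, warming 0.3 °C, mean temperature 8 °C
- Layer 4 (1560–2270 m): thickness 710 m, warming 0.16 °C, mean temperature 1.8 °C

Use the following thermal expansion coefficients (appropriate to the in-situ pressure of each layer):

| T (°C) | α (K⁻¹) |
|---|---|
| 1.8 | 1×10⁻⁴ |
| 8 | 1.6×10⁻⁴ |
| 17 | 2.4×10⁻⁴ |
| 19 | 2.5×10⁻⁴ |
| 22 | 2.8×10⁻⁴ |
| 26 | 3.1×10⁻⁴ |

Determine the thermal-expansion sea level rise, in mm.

Layer 1 at 26 °C → α = 3.1×10⁻⁴ K⁻¹
Layer 2 at 17 °C → α = 2.4×10⁻⁴ K⁻¹
Layer 3 at 8 °C → α = 1.6×10⁻⁴ K⁻¹
Layer 4 at 1.8 °C → α = 1×10⁻⁴ K⁻¹
0–280 m: 2 × 280 × 3.1×10⁻⁴ = 0.17360 m
280–1150 m: 0.89 × 870 × 2.4×10⁻⁴ = 0.185832 m
Layer 3: 410 × 1.6×10⁻⁴ × 0.3 = 0.01968 m
710 × 1×10⁻⁴ × 0.16 = 0.01136 m
Δh = 0.17360 + 0.185832 + 0.01968 + 0.01136 = 0.390472 m

390 mm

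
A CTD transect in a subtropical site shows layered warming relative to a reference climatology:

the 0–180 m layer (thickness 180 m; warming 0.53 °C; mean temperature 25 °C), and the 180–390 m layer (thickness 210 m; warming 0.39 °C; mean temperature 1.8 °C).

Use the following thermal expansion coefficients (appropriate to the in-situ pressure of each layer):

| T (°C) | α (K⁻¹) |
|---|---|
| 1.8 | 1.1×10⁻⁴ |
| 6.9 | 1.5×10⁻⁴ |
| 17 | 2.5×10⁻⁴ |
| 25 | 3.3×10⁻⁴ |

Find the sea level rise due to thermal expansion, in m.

Layer 1 at 25 °C → α = 3.3×10⁻⁴ K⁻¹
Layer 2 at 1.8 °C → α = 1.1×10⁻⁴ K⁻¹
0–180 m: 0.53 × 3.3×10⁻⁴ × 180 = 0.031482 m
Layer 2: 1.1×10⁻⁴ × 0.39 × 210 = 0.009009 m
Δh = 0.031482 + 0.009009 = 0.040491 m

0.0405 m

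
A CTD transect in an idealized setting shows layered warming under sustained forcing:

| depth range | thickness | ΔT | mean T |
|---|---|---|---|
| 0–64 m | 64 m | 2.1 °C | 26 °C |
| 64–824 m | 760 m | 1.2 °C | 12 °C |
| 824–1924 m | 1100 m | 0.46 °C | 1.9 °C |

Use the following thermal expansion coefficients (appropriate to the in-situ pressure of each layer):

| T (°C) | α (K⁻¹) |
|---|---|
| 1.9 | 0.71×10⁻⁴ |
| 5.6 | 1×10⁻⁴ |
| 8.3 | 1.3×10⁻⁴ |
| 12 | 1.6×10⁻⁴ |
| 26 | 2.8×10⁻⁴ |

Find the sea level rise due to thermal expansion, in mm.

Layer 1 at 26 °C → α = 2.8×10⁻⁴ K⁻¹
Layer 2 at 12 °C → α = 1.6×10⁻⁴ K⁻¹
Layer 3 at 1.9 °C → α = 0.71×10⁻⁴ K⁻¹
0–64 m: 2.1 × 64 × 2.8×10⁻⁴ = 0.037632 m
64–824 m: 1.6×10⁻⁴ × 760 × 1.2 = 0.14592 m
824–1924 m: 0.71×10⁻⁴ × 0.46 × 1100 = 0.035926 m
Δh = 0.037632 + 0.14592 + 0.035926 = 0.219478 m

220 mm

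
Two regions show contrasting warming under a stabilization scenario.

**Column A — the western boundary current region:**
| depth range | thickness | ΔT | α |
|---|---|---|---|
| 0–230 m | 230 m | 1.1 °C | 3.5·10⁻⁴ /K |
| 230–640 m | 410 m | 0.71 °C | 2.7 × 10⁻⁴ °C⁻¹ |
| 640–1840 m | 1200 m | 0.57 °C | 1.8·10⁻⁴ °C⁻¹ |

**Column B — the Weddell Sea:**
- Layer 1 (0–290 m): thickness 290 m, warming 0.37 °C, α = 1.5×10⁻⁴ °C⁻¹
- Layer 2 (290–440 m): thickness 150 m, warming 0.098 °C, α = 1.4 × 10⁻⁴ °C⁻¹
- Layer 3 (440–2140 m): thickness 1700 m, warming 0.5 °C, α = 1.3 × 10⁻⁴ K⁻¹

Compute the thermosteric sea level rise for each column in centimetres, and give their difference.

Δh_A ≈ 29.0 cm, Δh_B ≈ 12.9 cm; difference ≈ 16.2 cm

A 3.5×10⁻⁴ × 1.1 × 230 = 0.08855 m
A 410 × 0.71 × 2.7×10⁻⁴ = 0.078597 m
A 640–1840 m: 1.8×10⁻⁴ × 1200 × 0.57 = 0.12312 m
A total: 0.290267 m
B 1.5×10⁻⁴ × 290 × 0.37 = 0.016095 m
B Layer 2: 1.4×10⁻⁴ × 150 × 0.098 = 0.002058 m
B 1700 × 0.5 × 1.3×10⁻⁴ = 0.11050 m
B total: 0.128653 m
Difference: 0.290267 − 0.128653 = 0.161614 m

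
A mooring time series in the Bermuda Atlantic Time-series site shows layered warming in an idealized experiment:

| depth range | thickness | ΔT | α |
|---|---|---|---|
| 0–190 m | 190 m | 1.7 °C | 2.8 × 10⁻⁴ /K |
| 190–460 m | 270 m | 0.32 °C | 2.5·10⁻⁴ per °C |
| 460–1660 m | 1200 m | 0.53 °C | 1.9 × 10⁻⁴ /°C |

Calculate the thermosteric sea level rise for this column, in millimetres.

230 mm of thermosteric rise

0–190 m: 190 × 2.8×10⁻⁴ × 1.7 = 0.09044 m
2.5×10⁻⁴ × 270 × 0.32 = 0.02160 m
Layer 3: 1.9×10⁻⁴ × 1200 × 0.53 = 0.12084 m
Δh = 0.09044 + 0.02160 + 0.12084 = 0.23288 m ≈ 230 mm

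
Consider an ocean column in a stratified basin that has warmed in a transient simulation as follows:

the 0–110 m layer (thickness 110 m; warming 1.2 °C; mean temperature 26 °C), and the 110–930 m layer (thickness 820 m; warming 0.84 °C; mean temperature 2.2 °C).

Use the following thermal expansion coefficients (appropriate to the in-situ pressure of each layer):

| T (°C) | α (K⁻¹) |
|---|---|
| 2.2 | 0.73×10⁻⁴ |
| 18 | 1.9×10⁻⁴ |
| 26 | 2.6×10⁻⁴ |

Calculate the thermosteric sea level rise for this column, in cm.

Layer 1 at 26 °C → α = 2.6×10⁻⁴ K⁻¹
Layer 2 at 2.2 °C → α = 0.73×10⁻⁴ K⁻¹
0–110 m: 2.6×10⁻⁴ × 1.2 × 110 = 0.03432 m
110–930 m: 0.73×10⁻⁴ × 820 × 0.84 = 0.0502824 m
Δh = 0.03432 + 0.0502824 = 0.0846024 m ≈ 8.46 cm

about 8.46 cm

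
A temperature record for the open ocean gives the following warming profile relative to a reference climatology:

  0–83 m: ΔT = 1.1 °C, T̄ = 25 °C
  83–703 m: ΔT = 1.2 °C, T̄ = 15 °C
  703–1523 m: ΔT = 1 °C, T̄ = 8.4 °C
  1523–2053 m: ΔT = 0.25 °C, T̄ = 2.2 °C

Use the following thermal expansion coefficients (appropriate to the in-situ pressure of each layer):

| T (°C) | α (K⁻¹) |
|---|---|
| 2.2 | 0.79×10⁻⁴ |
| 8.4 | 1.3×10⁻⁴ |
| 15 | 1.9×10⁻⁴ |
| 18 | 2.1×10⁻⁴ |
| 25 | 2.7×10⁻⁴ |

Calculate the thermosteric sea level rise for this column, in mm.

Layer 1 at 25 °C → α = 2.7×10⁻⁴ K⁻¹
Layer 2 at 15 °C → α = 1.9×10⁻⁴ K⁻¹
Layer 3 at 8.4 °C → α = 1.3×10⁻⁴ K⁻¹
Layer 4 at 2.2 °C → α = 0.79×10⁻⁴ K⁻¹
Layer 1: 2.7×10⁻⁴ × 83 × 1.1 = 0.024651 m
1.9×10⁻⁴ × 1.2 × 620 = 0.14136 m
703–1523 m: 1 × 1.3×10⁻⁴ × 820 = 0.10660 m
530 × 0.25 × 0.79×10⁻⁴ = 0.0104675 m
Δh = 0.024651 + 0.14136 + 0.10660 + 0.0104675 = 0.2830785 m ≈ 283 mm

283 mm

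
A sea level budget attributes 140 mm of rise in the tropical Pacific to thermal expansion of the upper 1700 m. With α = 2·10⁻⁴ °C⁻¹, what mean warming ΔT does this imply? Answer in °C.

about 0.412 °C

ΔT = Δh/(αH) = 0.14 / (2×10⁻⁴ × 1700) ≈ 0.4118 °C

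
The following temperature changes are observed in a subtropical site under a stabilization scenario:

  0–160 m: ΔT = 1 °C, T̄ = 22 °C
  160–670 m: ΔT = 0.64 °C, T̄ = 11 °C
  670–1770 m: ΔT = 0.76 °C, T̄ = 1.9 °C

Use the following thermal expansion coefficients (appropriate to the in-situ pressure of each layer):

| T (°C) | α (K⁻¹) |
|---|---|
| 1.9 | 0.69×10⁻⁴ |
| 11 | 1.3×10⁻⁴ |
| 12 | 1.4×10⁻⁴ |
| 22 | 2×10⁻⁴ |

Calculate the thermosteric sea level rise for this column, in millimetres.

Layer 1 at 22 °C → α = 2×10⁻⁴ K⁻¹
Layer 2 at 11 °C → α = 1.3×10⁻⁴ K⁻¹
Layer 3 at 1.9 °C → α = 0.69×10⁻⁴ K⁻¹
0–160 m: 1 × 2×10⁻⁴ × 160 = 0.03200 m
0.64 × 1.3×10⁻⁴ × 510 = 0.042432 m
Layer 3: 0.76 × 0.69×10⁻⁴ × 1100 = 0.057684 m
Δh = 0.03200 + 0.042432 + 0.057684 = 0.132116 m

Δh ≈ 132 mm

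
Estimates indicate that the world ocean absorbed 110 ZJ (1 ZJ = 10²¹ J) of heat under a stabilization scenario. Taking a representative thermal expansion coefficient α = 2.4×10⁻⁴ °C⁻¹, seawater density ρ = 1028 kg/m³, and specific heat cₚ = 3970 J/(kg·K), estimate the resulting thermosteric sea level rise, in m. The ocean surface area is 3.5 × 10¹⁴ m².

Per unit area: Q = 110×10²¹ / (3.5×10¹⁴) ≈ 3.143×10⁸ J/m²
Δh = αQ/(ρcₚ) = 2.4×10⁻⁴ × 3.143×10⁸ / (1028 × 3970) ≈ 0.018483 m

Δh ≈ 0.018 m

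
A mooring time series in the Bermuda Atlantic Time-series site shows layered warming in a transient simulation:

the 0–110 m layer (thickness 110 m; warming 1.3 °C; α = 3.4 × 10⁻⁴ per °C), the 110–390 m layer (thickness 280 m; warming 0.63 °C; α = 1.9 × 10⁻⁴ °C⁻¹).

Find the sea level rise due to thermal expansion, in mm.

82.1 mm

110 × 1.3 × 3.4×10⁻⁴ = 0.04862 m
1.9×10⁻⁴ × 280 × 0.63 = 0.033516 m
Δh = 0.04862 + 0.033516 = 0.082136 m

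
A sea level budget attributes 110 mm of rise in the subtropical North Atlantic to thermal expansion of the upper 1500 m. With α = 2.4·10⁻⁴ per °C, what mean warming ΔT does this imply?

ΔT = Δh/(αH) = 0.11 / (2.4×10⁻⁴ × 1500) ≈ 0.3056 °C

0.306 °C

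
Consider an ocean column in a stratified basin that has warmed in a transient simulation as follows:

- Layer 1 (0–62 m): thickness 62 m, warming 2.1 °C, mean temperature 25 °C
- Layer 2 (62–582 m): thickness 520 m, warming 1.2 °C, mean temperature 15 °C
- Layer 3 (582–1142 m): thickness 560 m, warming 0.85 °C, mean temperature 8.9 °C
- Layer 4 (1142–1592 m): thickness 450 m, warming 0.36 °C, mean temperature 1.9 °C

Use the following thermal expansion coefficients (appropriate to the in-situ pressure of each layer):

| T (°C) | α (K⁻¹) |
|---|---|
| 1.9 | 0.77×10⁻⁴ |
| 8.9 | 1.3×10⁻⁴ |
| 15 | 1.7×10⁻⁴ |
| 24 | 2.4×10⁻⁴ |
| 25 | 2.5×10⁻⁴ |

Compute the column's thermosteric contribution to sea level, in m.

Layer 1 at 25 °C → α = 2.5×10⁻⁴ K⁻¹
Layer 2 at 15 °C → α = 1.7×10⁻⁴ K⁻¹
Layer 3 at 8.9 °C → α = 1.3×10⁻⁴ K⁻¹
Layer 4 at 1.9 °C → α = 0.77×10⁻⁴ K⁻¹
Layer 1: 2.5×10⁻⁴ × 2.1 × 62 = 0.03255 m
1.7×10⁻⁴ × 1.2 × 520 = 0.10608 m
0.85 × 1.3×10⁻⁴ × 560 = 0.06188 m
1142–1592 m: 0.77×10⁻⁴ × 450 × 0.36 = 0.012474 m
Δh = 0.03255 + 0.10608 + 0.06188 + 0.012474 = 0.212984 m

0.21 m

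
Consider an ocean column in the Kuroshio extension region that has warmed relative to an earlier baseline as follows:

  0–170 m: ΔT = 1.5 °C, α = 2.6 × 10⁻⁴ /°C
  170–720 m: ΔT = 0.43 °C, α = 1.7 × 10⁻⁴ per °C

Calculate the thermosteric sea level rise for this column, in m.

0.107 m of thermosteric rise

Layer 1: 1.5 × 2.6×10⁻⁴ × 170 = 0.06630 m
1.7×10⁻⁴ × 550 × 0.43 = 0.040205 m
Δh = 0.06630 + 0.040205 = 0.106505 m ≈ 0.107 m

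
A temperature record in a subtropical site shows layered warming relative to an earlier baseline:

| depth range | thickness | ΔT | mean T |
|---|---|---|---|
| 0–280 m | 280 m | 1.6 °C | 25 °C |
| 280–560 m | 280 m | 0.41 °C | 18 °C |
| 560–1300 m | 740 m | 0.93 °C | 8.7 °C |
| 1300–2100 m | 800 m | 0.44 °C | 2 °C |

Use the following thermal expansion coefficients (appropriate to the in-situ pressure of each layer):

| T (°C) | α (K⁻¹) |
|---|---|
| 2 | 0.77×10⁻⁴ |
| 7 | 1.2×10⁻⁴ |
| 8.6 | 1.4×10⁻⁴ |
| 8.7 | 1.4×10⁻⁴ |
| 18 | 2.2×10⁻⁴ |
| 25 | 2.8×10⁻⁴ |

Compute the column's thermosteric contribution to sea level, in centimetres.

Δh = 27.4 cm

Layer 1 at 25 °C → α = 2.8×10⁻⁴ K⁻¹
Layer 2 at 18 °C → α = 2.2×10⁻⁴ K⁻¹
Layer 3 at 8.7 °C → α = 1.4×10⁻⁴ K⁻¹
Layer 4 at 2 °C → α = 0.77×10⁻⁴ K⁻¹
Layer 1: 280 × 2.8×10⁻⁴ × 1.6 = 0.12544 m
Layer 2: 0.41 × 280 × 2.2×10⁻⁴ = 0.025256 m
560–1300 m: 1.4×10⁻⁴ × 740 × 0.93 = 0.096348 m
0.77×10⁻⁴ × 800 × 0.44 = 0.027104 m
Δh = 0.12544 + 0.025256 + 0.096348 + 0.027104 = 0.274148 m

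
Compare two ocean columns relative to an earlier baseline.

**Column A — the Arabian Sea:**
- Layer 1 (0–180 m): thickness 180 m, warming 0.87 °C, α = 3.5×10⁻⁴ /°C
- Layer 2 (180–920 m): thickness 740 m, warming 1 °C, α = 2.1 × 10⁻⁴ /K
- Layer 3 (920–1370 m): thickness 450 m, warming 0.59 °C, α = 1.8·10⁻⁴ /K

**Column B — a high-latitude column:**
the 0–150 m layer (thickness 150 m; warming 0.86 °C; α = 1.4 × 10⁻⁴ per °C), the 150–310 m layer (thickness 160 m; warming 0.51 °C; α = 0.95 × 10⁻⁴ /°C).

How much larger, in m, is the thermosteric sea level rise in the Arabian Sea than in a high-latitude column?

0.232 m

A 180 × 0.87 × 3.5×10⁻⁴ = 0.05481 m
A Layer 2: 1 × 740 × 2.1×10⁻⁴ = 0.15540 m
A 920–1370 m: 450 × 1.8×10⁻⁴ × 0.59 = 0.04779 m
A total: 0.25800 m
B Layer 1: 150 × 1.4×10⁻⁴ × 0.86 = 0.01806 m
B 160 × 0.95×10⁻⁴ × 0.51 = 0.007752 m
B total: 0.025812 m
Difference: 0.25800 − 0.025812 = 0.232188 m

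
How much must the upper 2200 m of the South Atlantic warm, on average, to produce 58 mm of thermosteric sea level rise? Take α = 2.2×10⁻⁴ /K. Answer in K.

about 0.12 K

ΔT = Δh/(αH) = 0.058 / (2.2×10⁻⁴ × 2200) ≈ 0.1198 K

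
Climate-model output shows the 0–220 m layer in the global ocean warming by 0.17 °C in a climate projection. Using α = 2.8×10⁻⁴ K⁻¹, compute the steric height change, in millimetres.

Δh = 10.5 mm

Δh = αΔT·H = 2.8×10⁻⁴ × 0.17 × 220 = 0.010472 m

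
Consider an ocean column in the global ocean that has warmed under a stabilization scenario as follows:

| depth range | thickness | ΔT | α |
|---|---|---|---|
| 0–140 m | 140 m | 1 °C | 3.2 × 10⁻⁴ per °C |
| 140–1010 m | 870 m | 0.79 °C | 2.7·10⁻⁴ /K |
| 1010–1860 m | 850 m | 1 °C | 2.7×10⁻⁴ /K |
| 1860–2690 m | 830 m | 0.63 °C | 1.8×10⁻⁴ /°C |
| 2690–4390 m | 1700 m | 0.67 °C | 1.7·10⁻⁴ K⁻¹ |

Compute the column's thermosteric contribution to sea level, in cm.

0–140 m: 1 × 140 × 3.2×10⁻⁴ = 0.04480 m
Layer 2: 0.79 × 2.7×10⁻⁴ × 870 = 0.185571 m
2.7×10⁻⁴ × 1 × 850 = 0.22950 m
1860–2690 m: 1.8×10⁻⁴ × 0.63 × 830 = 0.094122 m
Layer 5: 1700 × 1.7×10⁻⁴ × 0.67 = 0.19363 m
Δh = 0.04480 + 0.185571 + 0.22950 + 0.094122 + 0.19363 = 0.747623 m ≈ 74.8 cm

74.8 cm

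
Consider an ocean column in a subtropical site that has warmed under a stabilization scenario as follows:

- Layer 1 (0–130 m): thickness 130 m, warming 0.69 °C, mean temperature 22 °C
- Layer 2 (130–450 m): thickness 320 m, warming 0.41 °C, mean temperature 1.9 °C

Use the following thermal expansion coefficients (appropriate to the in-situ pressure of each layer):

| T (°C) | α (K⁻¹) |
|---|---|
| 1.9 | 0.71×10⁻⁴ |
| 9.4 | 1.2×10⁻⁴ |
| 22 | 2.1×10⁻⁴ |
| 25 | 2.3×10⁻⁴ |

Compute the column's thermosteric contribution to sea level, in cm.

Layer 1 at 22 °C → α = 2.1×10⁻⁴ K⁻¹
Layer 2 at 1.9 °C → α = 0.71×10⁻⁴ K⁻¹
0–130 m: 2.1×10⁻⁴ × 0.69 × 130 = 0.018837 m
Layer 2: 320 × 0.71×10⁻⁴ × 0.41 = 0.0093152 m
Δh = 0.018837 + 0.0093152 = 0.0281522 m ≈ 2.8 cm

2.8 cm of thermosteric rise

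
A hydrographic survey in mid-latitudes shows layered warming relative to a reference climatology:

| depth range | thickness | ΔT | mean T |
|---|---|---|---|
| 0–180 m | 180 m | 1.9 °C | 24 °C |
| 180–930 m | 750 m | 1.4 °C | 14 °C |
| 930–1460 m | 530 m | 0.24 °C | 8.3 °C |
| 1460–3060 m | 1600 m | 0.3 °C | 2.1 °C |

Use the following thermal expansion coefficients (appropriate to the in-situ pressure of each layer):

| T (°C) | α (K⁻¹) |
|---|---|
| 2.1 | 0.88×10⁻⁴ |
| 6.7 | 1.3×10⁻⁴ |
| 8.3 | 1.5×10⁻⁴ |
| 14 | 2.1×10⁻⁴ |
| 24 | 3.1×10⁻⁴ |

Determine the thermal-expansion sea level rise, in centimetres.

Δh ≈ 39 cm

Layer 1 at 24 °C → α = 3.1×10⁻⁴ K⁻¹
Layer 2 at 14 °C → α = 2.1×10⁻⁴ K⁻¹
Layer 3 at 8.3 °C → α = 1.5×10⁻⁴ K⁻¹
Layer 4 at 2.1 °C → α = 0.88×10⁻⁴ K⁻¹
Layer 1: 1.9 × 180 × 3.1×10⁻⁴ = 0.10602 m
Layer 2: 750 × 2.1×10⁻⁴ × 1.4 = 0.22050 m
0.24 × 530 × 1.5×10⁻⁴ = 0.01908 m
1600 × 0.88×10⁻⁴ × 0.3 = 0.04224 m
Δh = 0.10602 + 0.22050 + 0.01908 + 0.04224 = 0.38784 m ≈ 39 cm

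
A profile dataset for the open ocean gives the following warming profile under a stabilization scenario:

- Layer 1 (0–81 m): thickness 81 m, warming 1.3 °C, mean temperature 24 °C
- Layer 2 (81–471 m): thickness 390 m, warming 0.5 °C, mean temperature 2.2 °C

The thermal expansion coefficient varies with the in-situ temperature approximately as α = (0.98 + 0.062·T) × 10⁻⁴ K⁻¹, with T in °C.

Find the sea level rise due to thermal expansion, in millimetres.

47.8 mm

Layer 1: α = (0.98 + 0.062×24)×10⁻⁴ = 2.468×10⁻⁴ K⁻¹
Layer 2: α = (0.98 + 0.062×2.2)×10⁻⁴ = 1.1164×10⁻⁴ K⁻¹
81 × 2.468×10⁻⁴ × 1.3 = 0.02598804 m
81–471 m: 390 × 1.1164×10⁻⁴ × 0.5 = 0.0217698 m
Δh = 0.02598804 + 0.0217698 = 0.04775784 m ≈ 47.8 mm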